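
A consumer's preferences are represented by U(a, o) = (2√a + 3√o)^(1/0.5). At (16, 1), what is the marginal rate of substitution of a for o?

For CES with ρ = 0.5, MRS = (2/3)·√(o/a).
At (16, 1): MRS = 1/6.
The indifference curve has slope −1/6 at this bundle.

MRS = 1/6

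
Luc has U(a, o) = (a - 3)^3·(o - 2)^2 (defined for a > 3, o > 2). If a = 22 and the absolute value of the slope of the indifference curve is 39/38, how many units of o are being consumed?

o = 15

MU_a = 3·(a−3)^2·(o−2)^2, MU_o = 2·(a−3)^3·(o−2).
MRS = (3/2)·(o−2)/(a−3).
Substitute a = 22: MRS = (o − 2)/(38/3). Setting this equal to 39/38 gives o − 2 = (39/38)·(38/3) = 13, so o = 15.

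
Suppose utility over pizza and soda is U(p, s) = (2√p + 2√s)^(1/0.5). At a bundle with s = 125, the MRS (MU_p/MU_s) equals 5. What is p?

For CES with ρ = 0.5, MRS = √(s/p).
Setting √(125/p) = 5 gives 125/p = 25 and p = 5.

p = 5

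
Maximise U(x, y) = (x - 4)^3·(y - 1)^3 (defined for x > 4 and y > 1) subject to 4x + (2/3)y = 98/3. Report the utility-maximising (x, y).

x* = 6, y* = 13

MU_x = 3·(x−4)^2·(y−1)^3, MU_y = 3·(x−4)^3·(y−1)^2.
MRS = (y−1)/(x−4).
Tangency: set MRS = p_x/p_y = 4/(2/3) = 6.
So (y − 1)/(x − 4) = 6, i.e. (y − 1) = 6·(x − 4).
Rewrite the budget in excess-of-subsistence terms: 4·(x − 4) + (2/3)·(y − 1) = 98/3 − 4·4 − (2/3)·1 = 16.
Substituting, 8·(x − 4) = 16, so x − 4 = 2 and x* = 6.
Then y − 1 = 6·2 = 12, so y* = 13.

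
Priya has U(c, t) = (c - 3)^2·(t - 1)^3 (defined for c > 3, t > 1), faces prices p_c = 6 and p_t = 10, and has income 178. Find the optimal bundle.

c* = 13, t* = 10

MU_c = 2·(c−3)·(t−1)^3, MU_t = 3·(c−3)^2·(t−1)^2.
MRS = (2/3)·(t−1)/(c−3).
Tangency: set MRS = p_c/p_t = 6/10 = 0.6.
So (2/3)·(t − 1)/(c − 3) = 0.6, i.e. (t − 1) = 0.9·(c − 3).
Rewrite the budget in excess-of-subsistence terms: 6·(c − 3) + 10·(t − 1) = 178 − 6·3 − 10·1 = 150.
Substituting, 15·(c − 3) = 150, so c − 3 = 10 and c* = 13.
Then t − 1 = 0.9·10 = 9, so t* = 10.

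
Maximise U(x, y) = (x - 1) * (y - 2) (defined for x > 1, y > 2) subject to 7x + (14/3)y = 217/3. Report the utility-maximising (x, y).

MU_x = (y−2), MU_y = (x−1).
MRS = (y−2)/(x−1).
Tangency: set MRS = p_x/p_y = 7/(14/3) = 1.5.
So (y − 2)/(x − 1) = 1.5, i.e. (y − 2) = 1.5·(x − 1).
Rewrite the budget in excess-of-subsistence terms: 7·(x − 1) + (14/3)·(y − 2) = 217/3 − 7·1 − (14/3)·2 = 56.
Substituting, 14·(x − 1) = 56, so x − 1 = 4 and x* = 5.
Then y − 2 = 1.5·4 = 6, so y* = 8.

x* = 5, y* = 8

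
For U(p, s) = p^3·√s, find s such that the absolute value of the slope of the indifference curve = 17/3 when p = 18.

MU_p = 3·p^2·√s and MU_s = 0.5·p^3·s^(-0.5).
MRS = MU_p/MU_s = (6)·s/p.
Substitute p = 18: MRS = s/3. Setting s/3 = 17/3 gives s = (17/3)·3 = 17.

s = 17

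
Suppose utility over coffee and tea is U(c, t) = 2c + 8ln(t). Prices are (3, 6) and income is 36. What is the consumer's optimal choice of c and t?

c* = 8, t* = 2

MU_c = 2, MU_t = 8/t.
MRS = 2 ÷ (8/t).
Tangency: set MRS = p_c/p_t = 3/6 = 0.5.
MRS depends only on t: 0.25·t = 0.5 ⇒ t* = 0.5/0.25 = 2.
From the budget, 3·c = 36 − 6·2 = 24, so c* = 8.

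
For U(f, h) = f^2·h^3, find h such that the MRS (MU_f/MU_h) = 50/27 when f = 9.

MU_f = 2·f·h^3 and MU_h = 3·f^2·h^2.
MRS = MU_f/MU_h = (2/3)·h/f.
Substitute f = 9: MRS = h/13.5. Setting h/13.5 = 50/27 gives h = (50/27)·13.5 = 25.

h = 25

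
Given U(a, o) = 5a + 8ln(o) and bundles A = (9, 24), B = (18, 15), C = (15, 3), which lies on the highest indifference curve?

Evaluate utility at each bundle:
U(A) = 70.424.
U(B) = 111.664.
U(C) = 83.789.
Highest utility is B, so B ≻ C ≻ A.

Bundle B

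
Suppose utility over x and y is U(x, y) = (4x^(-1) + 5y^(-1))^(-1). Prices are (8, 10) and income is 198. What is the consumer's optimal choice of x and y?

x* = 11, y* = 11

For CES with ρ = -1, MRS = (4/5)·(y/x)^2.
Tangency: set MRS = p_x/p_y = 8/10 = 0.8.
So (y/x)^2 = 1; taking the square root, y/x = 1, i.e. y = x.
Substitute into the budget 8·x + 10·y = 198: 18·x = 198, so x* = 11 and y* = 11.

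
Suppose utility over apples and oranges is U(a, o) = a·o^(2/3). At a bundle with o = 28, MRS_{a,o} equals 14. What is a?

MU_a = o^(2/3) and MU_o = 2/3·a·o^(-1/3).
MRS = MU_a/MU_o = (1.5)·o/a.
Substitute o = 28: MRS = 42/a. Setting 42/a = 14 gives a = 42/14 = 3.

a = 3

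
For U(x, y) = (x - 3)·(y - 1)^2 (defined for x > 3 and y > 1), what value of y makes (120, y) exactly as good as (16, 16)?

y = 6

U(16, 16) = 2925.
Set U(120, y) = 2925 and solve.
With x = 120: (120 − 3) = 117, so (y − 1)^2 = 2925/117 = 25.
Taking the square root (with y > 1): y − 1 = 5, so y = 6.
Check: U(120, 6) = 2925.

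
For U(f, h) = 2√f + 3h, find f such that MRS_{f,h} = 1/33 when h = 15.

f = 121

MU_f = 2/(2√f), MU_h = 3.
MRS = 2/(2√f) ÷ 3.
MRS depends only on f: (1/3)/√f = 1/33 ⇒ √f = (1/3)/(1/33) = 11 ⇒ f = 121.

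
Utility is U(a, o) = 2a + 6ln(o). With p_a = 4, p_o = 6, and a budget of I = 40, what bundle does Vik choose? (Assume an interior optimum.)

MU_a = 2, MU_o = 6/o.
MRS = 2 ÷ (6/o).
Tangency: set MRS = p_a/p_o = 4/6 = 2/3.
MRS depends only on o: (1/3)·o = 2/3 ⇒ o* = (2/3)/(1/3) = 2.
From the budget, 4·a = 40 − 6·2 = 28, so a* = 7.

a* = 7, o* = 2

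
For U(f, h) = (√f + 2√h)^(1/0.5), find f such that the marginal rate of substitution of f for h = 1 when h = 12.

For CES with ρ = 0.5, MRS = (1/2)·√(h/f).
Setting (1/2)·√(12/f) = 1 gives √(12/f) = 2, so 12/f = 4 and f = 3.

f = 3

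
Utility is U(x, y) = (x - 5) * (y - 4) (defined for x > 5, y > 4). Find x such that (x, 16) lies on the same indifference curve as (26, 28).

x = 47

U(26, 28) = 504.
Set U(x, 16) = 504 and solve.
With y = 16: (16 − 4) = 12, so (x − 5) = 504/12 = 42.
So x = 5 + 42 = 47.
Check: U(47, 16) = 504.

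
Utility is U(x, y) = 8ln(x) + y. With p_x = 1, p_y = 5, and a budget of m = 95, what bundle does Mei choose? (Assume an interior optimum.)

x* = 40, y* = 11

MU_x = 8/x, MU_y = 1.
MRS = 8/x ÷ 1.
Tangency: set MRS = p_x/p_y = 1/5 = 0.2.
MRS depends only on x: 8/x = 0.2 ⇒ x* = 8/0.2 = 40.
From the budget, 5·y = 95 − 1·40 = 55, so y* = 11.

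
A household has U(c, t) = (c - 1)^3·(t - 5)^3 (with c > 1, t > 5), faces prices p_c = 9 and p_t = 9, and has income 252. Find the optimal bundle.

c* = 12, t* = 16

MU_c = 3·(c−1)^2·(t−5)^3, MU_t = 3·(c−1)^3·(t−5)^2.
MRS = (t−5)/(c−1).
Tangency: set MRS = p_c/p_t = 9/9 = 1.
So (t − 5)/(c − 1) = 1, i.e. (t − 5) = (c − 1).
Rewrite the budget in excess-of-subsistence terms: 9·(c − 1) + 9·(t − 5) = 252 − 9·1 − 9·5 = 198.
Substituting, 18·(c − 1) = 198, so c − 1 = 11 and c* = 12.
Then t − 5 = 11, so t* = 16.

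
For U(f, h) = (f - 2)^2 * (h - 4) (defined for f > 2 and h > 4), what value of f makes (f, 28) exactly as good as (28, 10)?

f = 15

U(28, 10) = 4056.
Set U(f, 28) = 4056 and solve.
With h = 28: (28 − 4) = 24, so (f − 2)^2 = 4056/24 = 169.
Taking the square root (with f > 2): f − 2 = 13, so f = 15.
Check: U(15, 28) = 4056.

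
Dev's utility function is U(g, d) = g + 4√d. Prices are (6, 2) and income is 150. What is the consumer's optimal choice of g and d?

g* = 13, d* = 36

MU_g = 1, MU_d = 4/(2√d).
MRS = 1 ÷ (4/(2√d)).
Tangency: set MRS = p_g/p_d = 6/2 = 3.
MRS depends only on d: 0.5·√d = 3 ⇒ √d = 3/0.5 = 6 ⇒ d* = 36.
From the budget, 6·g = 150 − 2·36 = 78, so g* = 13.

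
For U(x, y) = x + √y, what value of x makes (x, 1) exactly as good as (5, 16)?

x = 8

U(5, 16) = 9.
Set U(x, 1) = 9 and solve.
With y = 1: √1 = 1, so x = 9 − 1 = 8.
Check: U(8, 1) = 9.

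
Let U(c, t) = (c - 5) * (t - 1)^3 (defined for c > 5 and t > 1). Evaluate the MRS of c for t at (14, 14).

MRS = 13/27

MU_c = (t−1)^3, MU_t = 3·(c−5)·(t−1)^2.
MRS = (1/3)·(t−1)/(c−5).
At (14, 14): MRS = 13/27.
So at (14, 14) the consumer would give up 13/27 units of t for one more unit of c.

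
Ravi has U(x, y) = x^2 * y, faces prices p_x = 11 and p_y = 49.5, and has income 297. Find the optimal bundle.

x* = 18, y* = 2

MU_x = 2·x·y and MU_y = x^2.
MRS = MU_x/MU_y = (2/1)·y/x.
Tangency: set MRS = p_x/p_y = 11/49.5 = 2/9.
So (2/1)·y/x = 2/9, i.e. y = (1/9)·x.
Substitute into the budget 11·x + 49.5·y = 297: 16.5·x = 297, so x* = 18.
Then y* = (1/9)·18 = 2.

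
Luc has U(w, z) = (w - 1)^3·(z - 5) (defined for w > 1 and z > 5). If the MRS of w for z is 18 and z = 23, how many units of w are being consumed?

w = 4

MU_w = 3·(w−1)^2·(z−5), MU_z = (w−1)^3.
MRS = (3/1)·(z−5)/(w−1).
Substitute z = 23: MRS = 54/(w − 1). Setting this equal to 18 gives w − 1 = 54/18 = 3, so w = 4.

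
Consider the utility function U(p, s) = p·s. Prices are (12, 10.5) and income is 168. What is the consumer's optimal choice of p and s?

p* = 7, s* = 8

MU_p = s and MU_s = p.
MRS = MU_p/MU_s = s/p.
Tangency: set MRS = p_p/p_s = 12/10.5 = 8/7.
So s/p = 8/7, i.e. s = (8/7)·p.
Substitute into the budget 12·p + 10.5·s = 168: 24·p = 168, so p* = 7.
Then s* = (8/7)·7 = 8.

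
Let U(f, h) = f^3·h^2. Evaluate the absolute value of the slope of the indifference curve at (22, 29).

MRS = 87/44

MU_f = 3·f^2·h^2 and MU_h = 2·f^3·h.
MRS = MU_f/MU_h = (3/2)·h/f.
At (22, 29): MRS = 87/44.
So at (22, 29) the consumer would give up 87/44 units of h for one more unit of f.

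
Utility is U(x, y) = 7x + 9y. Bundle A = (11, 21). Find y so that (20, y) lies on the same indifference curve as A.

y = 14

U(11, 21) = 266.
Set U(20, y) = 266 and solve.
7·20 + 9y = 266 ⇒ 9y = 126 ⇒ y = 14.
Check: U(20, 14) = 266.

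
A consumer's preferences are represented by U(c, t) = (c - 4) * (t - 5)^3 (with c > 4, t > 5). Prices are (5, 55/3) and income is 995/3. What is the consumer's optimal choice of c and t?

MU_c = (t−5)^3, MU_t = 3·(c−4)·(t−5)^2.
MRS = (1/3)·(t−5)/(c−4).
Tangency: set MRS = p_c/p_t = 5/(55/3) = 3/11.
So (1/3)·(t − 5)/(c − 4) = 3/11, i.e. (t − 5) = (9/11)·(c − 4).
Rewrite the budget in excess-of-subsistence terms: 5·(c − 4) + (55/3)·(t − 5) = 995/3 − 5·4 − (55/3)·5 = 220.
Substituting, 20·(c − 4) = 220, so c − 4 = 11 and c* = 15.
Then t − 5 = (9/11)·11 = 9, so t* = 14.

c* = 15, t* = 14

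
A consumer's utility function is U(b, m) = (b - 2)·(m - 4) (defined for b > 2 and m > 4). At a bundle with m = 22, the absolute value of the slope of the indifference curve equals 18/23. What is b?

b = 25

MU_b = (m−4), MU_m = (b−2).
MRS = (m−4)/(b−2).
Substitute m = 22: MRS = 18/(b − 2). Setting this equal to 18/23 gives b − 2 = 18/(18/23) = 23, so b = 25.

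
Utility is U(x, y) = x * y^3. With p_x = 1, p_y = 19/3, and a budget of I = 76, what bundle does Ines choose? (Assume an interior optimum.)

x* = 19, y* = 9

MU_x = y^3 and MU_y = 3·x·y^2.
MRS = MU_x/MU_y = (1/3)·y/x.
Tangency: set MRS = p_x/p_y = 1/(19/3) = 3/19.
So (1/3)·y/x = 3/19, i.e. y = (9/19)·x.
Substitute into the budget 1·x + (19/3)·y = 76: 4·x = 76, so x* = 19.
Then y* = (9/19)·19 = 9.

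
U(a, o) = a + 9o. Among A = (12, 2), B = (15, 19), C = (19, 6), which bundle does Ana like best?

Bundle B

Evaluate utility at each bundle:
U(A) = 30.
U(B) = 186.
U(C) = 73.
Highest utility is B, so B ≻ C ≻ A.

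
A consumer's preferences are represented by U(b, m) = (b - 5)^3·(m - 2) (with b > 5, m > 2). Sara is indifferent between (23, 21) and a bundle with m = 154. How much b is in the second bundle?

b = 14

U(23, 21) = 110808.
Set U(b, 154) = 110808 and solve.
With m = 154: (154 − 2) = 152, so (b − 5)^3 = 110808/152 = 729.
Taking the cube root (with b > 5): b − 5 = 9, so b = 14.
Check: U(14, 154) = 110808.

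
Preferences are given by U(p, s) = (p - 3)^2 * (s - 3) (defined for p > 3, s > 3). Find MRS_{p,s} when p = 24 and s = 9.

MU_p = 2·(p−3)·(s−3), MU_s = (p−3)^2.
MRS = (2/1)·(s−3)/(p−3).
At (24, 9): MRS = 4/7.
That is, one extra unit of p is worth 4/7 units of s at the margin.

MRS = 4/7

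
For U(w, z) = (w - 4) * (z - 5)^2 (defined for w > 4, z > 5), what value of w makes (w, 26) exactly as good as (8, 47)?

w = 20

U(8, 47) = 7056.
Set U(w, 26) = 7056 and solve.
With z = 26: (26 − 5)^2 = 441, so (w − 4) = 7056/441 = 16.
So w = 4 + 16 = 20.
Check: U(20, 26) = 7056.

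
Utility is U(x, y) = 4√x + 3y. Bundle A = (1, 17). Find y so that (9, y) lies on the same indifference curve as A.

y = 43/3

U(1, 17) = 55.
Set U(9, y) = 55 and solve.
With x = 9: √9 = 3, so 3y = 55 − 4·3 = 43 and y = 43/3.
Check: U(9, 43/3) = 55.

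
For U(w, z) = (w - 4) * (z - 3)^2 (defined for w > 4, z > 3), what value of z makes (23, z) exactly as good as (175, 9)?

z = 21

U(175, 9) = 6156.
Set U(23, z) = 6156 and solve.
With w = 23: (23 − 4) = 19, so (z − 3)^2 = 6156/19 = 324.
Taking the square root (with z > 3): z − 3 = 18, so z = 21.
Check: U(23, 21) = 6156.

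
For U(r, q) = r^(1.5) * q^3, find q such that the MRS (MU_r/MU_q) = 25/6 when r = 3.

q = 25

MU_r = 1.5·√r·q^3 and MU_q = 3·r^(1.5)·q^2.
MRS = MU_r/MU_q = (0.5)·q/r.
Substitute r = 3: MRS = q/6. Setting q/6 = 25/6 gives q = (25/6)·6 = 25.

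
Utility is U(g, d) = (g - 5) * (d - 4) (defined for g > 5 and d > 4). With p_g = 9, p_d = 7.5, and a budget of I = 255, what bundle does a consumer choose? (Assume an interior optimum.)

g* = 15, d* = 16

MU_g = (d−4), MU_d = (g−5).
MRS = (d−4)/(g−5).
Tangency: set MRS = p_g/p_d = 9/7.5 = 1.2.
So (d − 4)/(g − 5) = 1.2, i.e. (d − 4) = 1.2·(g − 5).
Rewrite the budget in excess-of-subsistence terms: 9·(g − 5) + 7.5·(d − 4) = 255 − 9·5 − 7.5·4 = 180.
Substituting, 18·(g − 5) = 180, so g − 5 = 10 and g* = 15.
Then d − 4 = 1.2·10 = 12, so d* = 16.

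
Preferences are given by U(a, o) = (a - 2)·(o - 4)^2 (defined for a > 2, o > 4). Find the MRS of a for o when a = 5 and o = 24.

MU_a = (o−4)^2, MU_o = 2·(a−2)·(o−4).
MRS = (1/2)·(o−4)/(a−2).
At (5, 24): MRS = 10/3.
That is, one extra unit of a is worth 10/3 units of o at the margin.

MRS = 10/3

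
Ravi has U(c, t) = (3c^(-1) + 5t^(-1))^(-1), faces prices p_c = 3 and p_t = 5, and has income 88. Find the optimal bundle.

For CES with ρ = -1, MRS = (3/5)·(t/c)^2.
Tangency: set MRS = p_c/p_t = 3/5 = 0.6.
So (t/c)^2 = 1; taking the square root, t/c = 1, i.e. t = c.
Substitute into the budget 3·c + 5·t = 88: 8·c = 88, so c* = 11 and t* = 11.

c* = 11, t* = 11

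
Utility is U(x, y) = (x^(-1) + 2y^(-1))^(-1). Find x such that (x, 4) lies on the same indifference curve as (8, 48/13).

x = 6

U depends on (x, y) only through S = x^(-1) + 2y^(-1), so equal utility means equal S. At (8, 48/13): S = 2/3.
With y = 4: 2·4^(-1) = 0.5, so x^(-1) = 2/3 − 0.5 = 1/6.
Hence x = 1/(1/6) = 6.
Check: U(6, 4) = 1.5.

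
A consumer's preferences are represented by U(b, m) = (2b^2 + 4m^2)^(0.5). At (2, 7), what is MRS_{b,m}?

MRS = 1/7

For CES with ρ = 2, MRS = (2/4)·(m/b)^(-1).
At (2, 7): MRS = 1/7.
That is, one extra unit of b is worth 1/7 units of m at the margin.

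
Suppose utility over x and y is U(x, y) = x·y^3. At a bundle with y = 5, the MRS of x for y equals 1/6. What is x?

MU_x = y^3 and MU_y = 3·x·y^2.
MRS = MU_x/MU_y = (1/3)·y/x.
Substitute y = 5: MRS = (5/3)/x. Setting (5/3)/x = 1/6 gives x = (5/3)/(1/6) = 10.

x = 10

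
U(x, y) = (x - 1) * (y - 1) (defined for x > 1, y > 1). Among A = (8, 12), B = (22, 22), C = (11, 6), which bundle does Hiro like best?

Bundle B

Evaluate utility at each bundle:
U(A) = 77.
U(B) = 441.
U(C) = 50.
Highest utility is B, so B ≻ A ≻ C.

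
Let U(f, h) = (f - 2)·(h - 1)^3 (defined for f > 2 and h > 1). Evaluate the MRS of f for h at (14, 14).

MRS = 13/36

MU_f = (h−1)^3, MU_h = 3·(f−2)·(h−1)^2.
MRS = (1/3)·(h−1)/(f−2).
At (14, 14): MRS = 13/36.
That is, one extra unit of f is worth 13/36 units of h at the margin.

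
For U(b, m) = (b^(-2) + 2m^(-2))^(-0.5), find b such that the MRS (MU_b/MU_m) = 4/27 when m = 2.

For CES with ρ = -2, MRS = (1/2)·(m/b)^3.
Setting (1/2)·(2/b)^3 = 4/27 gives (2/b)^3 = 8/27, so 2/b = 2/3 and b = 3.

b = 3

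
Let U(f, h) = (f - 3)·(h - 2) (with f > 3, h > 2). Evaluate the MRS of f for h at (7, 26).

MU_f = (h−2), MU_h = (f−3).
MRS = (h−2)/(f−3).
At (7, 26): MRS = 6.
That is, one extra unit of f is worth 6 units of h at the margin.

MRS = 6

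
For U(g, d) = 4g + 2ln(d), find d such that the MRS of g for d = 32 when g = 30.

MU_g = 4, MU_d = 2/d.
MRS = 4 ÷ (2/d).
MRS depends only on d: 2·d = 32 ⇒ d = 32/2 = 16.

d = 16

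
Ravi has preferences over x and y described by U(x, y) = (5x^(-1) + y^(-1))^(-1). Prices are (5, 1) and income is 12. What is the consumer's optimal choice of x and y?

x* = 2, y* = 2

For CES with ρ = -1, MRS = (5/1)·(y/x)^2.
Tangency: set MRS = p_x/p_y = 5/1 = 5.
So (y/x)^2 = 1; taking the square root, y/x = 1, i.e. y = x.
Substitute into the budget 5·x + 1·y = 12: 6·x = 12, so x* = 2 and y* = 2.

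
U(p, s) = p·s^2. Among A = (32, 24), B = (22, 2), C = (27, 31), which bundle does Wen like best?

Bundle C

Evaluate utility at each bundle:
U(A) = 18432.
U(B) = 88.
U(C) = 25947.
Highest utility is C, so C ≻ A ≻ B.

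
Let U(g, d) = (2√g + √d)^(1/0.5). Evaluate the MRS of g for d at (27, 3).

MRS = 2/3

For CES with ρ = 0.5, MRS = (2/1)·√(d/g).
At (27, 3): MRS = 2/3.
So at (27, 3) the consumer would give up 2/3 units of d for one more unit of g.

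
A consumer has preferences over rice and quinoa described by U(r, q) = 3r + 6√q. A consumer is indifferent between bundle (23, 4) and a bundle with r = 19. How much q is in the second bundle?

U(23, 4) = 81.
Set U(19, q) = 81 and solve.
With r = 19: 6√q = 81 − 3·19 = 24, so √q = 4 and q = 16.
Check: U(19, 16) = 81.

q = 16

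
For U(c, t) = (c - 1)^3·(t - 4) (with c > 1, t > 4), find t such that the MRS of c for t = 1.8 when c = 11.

MU_c = 3·(c−1)^2·(t−4), MU_t = (c−1)^3.
MRS = (3/1)·(t−4)/(c−1).
Substitute c = 11: MRS = (t − 4)/(10/3). Setting this equal to 1.8 gives t − 4 = 1.8·(10/3) = 6, so t = 10.

t = 10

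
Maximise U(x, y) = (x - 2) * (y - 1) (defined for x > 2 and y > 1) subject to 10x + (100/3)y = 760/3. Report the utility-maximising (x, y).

MU_x = (y−1), MU_y = (x−2).
MRS = (y−1)/(x−2).
Tangency: set MRS = p_x/p_y = 10/(100/3) = 0.3.
So (y − 1)/(x − 2) = 0.3, i.e. (y − 1) = 0.3·(x − 2).
Rewrite the budget in excess-of-subsistence terms: 10·(x − 2) + (100/3)·(y − 1) = 760/3 − 10·2 − (100/3)·1 = 200.
Substituting, 20·(x − 2) = 200, so x − 2 = 10 and x* = 12.
Then y − 1 = 0.3·10 = 3, so y* = 4.

x* = 12, y* = 4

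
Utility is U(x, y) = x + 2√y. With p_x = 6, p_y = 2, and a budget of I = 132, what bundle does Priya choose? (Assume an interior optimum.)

MU_x = 1, MU_y = 2/(2√y).
MRS = 1 ÷ (2/(2√y)).
Tangency: set MRS = p_x/p_y = 6/2 = 3.
MRS depends only on y: √y = 3 ⇒ √y = 3 ⇒ y* = 9.
From the budget, 6·x = 132 − 2·9 = 114, so x* = 19.

x* = 19, y* = 9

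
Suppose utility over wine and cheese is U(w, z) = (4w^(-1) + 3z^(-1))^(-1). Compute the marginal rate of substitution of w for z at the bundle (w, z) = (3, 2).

For CES with ρ = -1, MRS = (4/3)·(z/w)^2.
At (3, 2): MRS = 16/27.
So at (3, 2) the consumer would give up 16/27 units of z for one more unit of w.

MRS = 16/27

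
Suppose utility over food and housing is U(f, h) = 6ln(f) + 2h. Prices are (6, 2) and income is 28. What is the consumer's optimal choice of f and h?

MU_f = 6/f, MU_h = 2.
MRS = 6/f ÷ 2.
Tangency: set MRS = p_f/p_h = 6/2 = 3.
MRS depends only on f: 3/f = 3 ⇒ f* = 3/3 = 1.
From the budget, 2·h = 28 − 6·1 = 22, so h* = 11.

f* = 1, h* = 11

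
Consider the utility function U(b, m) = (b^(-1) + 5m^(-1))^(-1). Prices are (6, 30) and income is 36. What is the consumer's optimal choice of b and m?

b* = 1, m* = 1

For CES with ρ = -1, MRS = (1/5)·(m/b)^2.
Tangency: set MRS = p_b/p_m = 6/30 = 0.2.
So (m/b)^2 = 1; taking the square root, m/b = 1, i.e. m = b.
Substitute into the budget 6·b + 30·m = 36: 36·b = 36, so b* = 1 and m* = 1.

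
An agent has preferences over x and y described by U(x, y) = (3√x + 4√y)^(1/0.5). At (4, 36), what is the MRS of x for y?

For CES with ρ = 0.5, MRS = (3/4)·√(y/x).
At (4, 36): MRS = 2.25.
That is, one extra unit of x is worth 2.25 units of y at the margin.

MRS = 2.25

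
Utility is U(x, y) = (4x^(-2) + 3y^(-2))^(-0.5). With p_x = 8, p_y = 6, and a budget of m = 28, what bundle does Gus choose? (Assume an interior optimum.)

For CES with ρ = -2, MRS = (4/3)·(y/x)^3.
Tangency: set MRS = p_x/p_y = 8/6 = 4/3.
So (y/x)^3 = 1; taking the cube root, y/x = 1, i.e. y = x.
Substitute into the budget 8·x + 6·y = 28: 14·x = 28, so x* = 2 and y* = 2.

x* = 2, y* = 2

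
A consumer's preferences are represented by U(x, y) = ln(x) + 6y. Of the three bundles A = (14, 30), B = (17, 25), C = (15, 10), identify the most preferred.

Evaluate utility at each bundle:
U(A) = 182.639.
U(B) = 152.833.
U(C) = 62.708.
Highest utility is A, so A ≻ B ≻ C.

Bundle A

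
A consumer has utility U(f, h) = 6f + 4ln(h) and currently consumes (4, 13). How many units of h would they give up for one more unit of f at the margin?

MU_f = 6, MU_h = 4/h.
MRS = 6 ÷ (4/h).
At (4, 13): MRS = 19.5.
That is, one extra unit of f is worth 19.5 units of h at the margin.

MRS = 19.5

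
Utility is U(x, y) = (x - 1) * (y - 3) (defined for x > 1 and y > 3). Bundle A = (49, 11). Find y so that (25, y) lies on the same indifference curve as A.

U(49, 11) = 384.
Set U(25, y) = 384 and solve.
With x = 25: (25 − 1) = 24, so (y − 3) = 384/24 = 16.
So y = 3 + 16 = 19.
Check: U(25, 19) = 384.

y = 19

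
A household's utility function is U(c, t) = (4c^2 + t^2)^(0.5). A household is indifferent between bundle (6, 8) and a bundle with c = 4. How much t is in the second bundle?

t = 12

U depends on (c, t) only through S = 4c^2 + t^2, so equal utility means equal S. At (6, 8): S = 208.
With c = 4: 4·4^2 = 64, so t^2 = 208 − 64 = 144.
Hence t = √144 = 12.
Check: U(4, 12) = 14.4222.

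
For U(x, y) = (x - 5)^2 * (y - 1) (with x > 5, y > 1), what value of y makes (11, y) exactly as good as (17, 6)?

y = 21

U(17, 6) = 720.
Set U(11, y) = 720 and solve.
With x = 11: (11 − 5)^2 = 36, so (y − 1) = 720/36 = 20.
So y = 1 + 20 = 21.
Check: U(11, 21) = 720.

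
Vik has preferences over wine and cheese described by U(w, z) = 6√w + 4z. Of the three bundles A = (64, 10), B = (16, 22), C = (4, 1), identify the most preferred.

Bundle B

Evaluate utility at each bundle:
U(A) = 88.000.
U(B) = 112.000.
U(C) = 16.000.
Highest utility is B, so B ≻ A ≻ C.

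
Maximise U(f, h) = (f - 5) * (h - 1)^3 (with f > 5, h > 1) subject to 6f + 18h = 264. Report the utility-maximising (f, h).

MU_f = (h−1)^3, MU_h = 3·(f−5)·(h−1)^2.
MRS = (1/3)·(h−1)/(f−5).
Tangency: set MRS = p_f/p_h = 6/18 = 1/3.
So (1/3)·(h − 1)/(f − 5) = 1/3, i.e. (h − 1) = (f − 5).
Rewrite the budget in excess-of-subsistence terms: 6·(f − 5) + 18·(h − 1) = 264 − 6·5 − 18·1 = 216.
Substituting, 24·(f − 5) = 216, so f − 5 = 9 and f* = 14.
Then h − 1 = 9, so h* = 10.

f* = 14, h* = 10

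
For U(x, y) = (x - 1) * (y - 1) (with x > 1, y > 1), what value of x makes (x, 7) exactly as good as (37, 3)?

x = 13

U(37, 3) = 72.
Set U(x, 7) = 72 and solve.
With y = 7: (7 − 1) = 6, so (x − 1) = 72/6 = 12.
So x = 1 + 12 = 13.
Check: U(13, 7) = 72.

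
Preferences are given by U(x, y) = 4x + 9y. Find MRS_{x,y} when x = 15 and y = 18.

MU_x = 4, MU_y = 9, so MRS = 4/9 at every bundle.
At (15, 18): MRS = 4/9.
That is, one extra unit of x is worth 4/9 units of y at the margin.

MRS = 4/9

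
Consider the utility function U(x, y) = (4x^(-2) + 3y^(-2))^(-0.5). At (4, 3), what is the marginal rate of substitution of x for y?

MRS = 9/16

For CES with ρ = -2, MRS = (4/3)·(y/x)^3.
At (4, 3): MRS = 9/16.
So at (4, 3) the consumer would give up 9/16 units of y for one more unit of x.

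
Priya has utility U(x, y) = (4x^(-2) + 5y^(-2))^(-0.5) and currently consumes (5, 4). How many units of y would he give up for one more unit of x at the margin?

For CES with ρ = -2, MRS = (4/5)·(y/x)^3.
At (5, 4): MRS = 256/625.
The indifference curve has slope −256/625 at this bundle.

MRS = 256/625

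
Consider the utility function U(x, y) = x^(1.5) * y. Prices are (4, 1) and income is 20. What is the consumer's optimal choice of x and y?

MU_x = 1.5·√x·y and MU_y = x^(1.5).
MRS = MU_x/MU_y = (1.5)·y/x.
Tangency: set MRS = p_x/p_y = 4/1 = 4.
So (1.5)·y/x = 4, i.e. y = (8/3)·x.
Substitute into the budget 4·x + 1·y = 20: (20/3)·x = 20, so x* = 3.
Then y* = (8/3)·3 = 8.

x* = 3, y* = 8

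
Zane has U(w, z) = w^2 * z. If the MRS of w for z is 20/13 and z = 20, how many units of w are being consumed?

MU_w = 2·w·z and MU_z = w^2.
MRS = MU_w/MU_z = (2/1)·z/w.
Substitute z = 20: MRS = 40/w. Setting 40/w = 20/13 gives w = 40/(20/13) = 26.

w = 26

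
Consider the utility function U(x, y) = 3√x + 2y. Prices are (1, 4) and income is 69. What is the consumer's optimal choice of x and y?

x* = 9, y* = 15

MU_x = 3/(2√x), MU_y = 2.
MRS = 3/(2√x) ÷ 2.
Tangency: set MRS = p_x/p_y = 1/4 = 0.25.
MRS depends only on x: 0.75/√x = 0.25 ⇒ √x = 0.75/0.25 = 3 ⇒ x* = 9.
From the budget, 4·y = 69 − 1·9 = 60, so y* = 15.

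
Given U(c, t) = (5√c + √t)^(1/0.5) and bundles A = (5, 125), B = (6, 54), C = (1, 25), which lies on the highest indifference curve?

Evaluate utility at each bundle:
U(A) = 500.000.
U(B) = 384.000.
U(C) = 100.000.
Highest utility is A, so A ≻ B ≻ C.

Bundle A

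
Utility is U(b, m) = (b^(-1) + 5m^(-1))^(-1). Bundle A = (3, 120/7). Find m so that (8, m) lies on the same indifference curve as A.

m = 10

U depends on (b, m) only through S = b^(-1) + 5m^(-1), so equal utility means equal S. At (3, 120/7): S = 0.625.
With b = 8: 8^(-1) = 0.125, so 5m^(-1) = 0.625 − 0.125 = 0.5, i.e. m^(-1) = 0.1.
Hence m = 1/0.1 = 10.
Check: U(8, 10) = 1.6.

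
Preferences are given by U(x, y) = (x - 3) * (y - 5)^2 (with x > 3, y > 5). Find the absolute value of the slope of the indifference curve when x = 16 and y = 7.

MRS = 1/13

MU_x = (y−5)^2, MU_y = 2·(x−3)·(y−5).
MRS = (1/2)·(y−5)/(x−3).
At (16, 7): MRS = 1/13.
That is, one extra unit of x is worth 1/13 units of y at the margin.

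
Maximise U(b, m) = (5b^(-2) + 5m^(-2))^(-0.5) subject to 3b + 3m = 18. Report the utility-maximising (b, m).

For CES with ρ = -2, MRS = (m/b)^3.
Tangency: set MRS = p_b/p_m = 3/3 = 1.
So (m/b)^3 = 1; taking the cube root, m/b = 1, i.e. m = b.
Substitute into the budget 3·b + 3·m = 18: 6·b = 18, so b* = 3 and m* = 3.

b* = 3, m* = 3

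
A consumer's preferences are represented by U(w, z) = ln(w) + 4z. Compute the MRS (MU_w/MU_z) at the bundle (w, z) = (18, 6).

MRS = 1/72

MU_w = 1/w, MU_z = 4.
MRS = 1/w ÷ 4.
At (18, 6): MRS = 1/72.
That is, one extra unit of w is worth 1/72 units of z at the margin.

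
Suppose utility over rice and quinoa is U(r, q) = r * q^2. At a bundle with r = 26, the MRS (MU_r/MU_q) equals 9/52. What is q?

MU_r = q^2 and MU_q = 2·r·q.
MRS = MU_r/MU_q = (1/2)·q/r.
Substitute r = 26: MRS = q/52. Setting q/52 = 9/52 gives q = (9/52)·52 = 9.

q = 9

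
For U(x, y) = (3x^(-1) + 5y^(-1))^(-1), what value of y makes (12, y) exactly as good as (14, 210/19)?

y = 12

U depends on (x, y) only through S = 3x^(-1) + 5y^(-1), so equal utility means equal S. At (14, 210/19): S = 2/3.
With x = 12: 3·12^(-1) = 0.25, so 5y^(-1) = 2/3 − 0.25 = 5/12, i.e. y^(-1) = 1/12.
Hence y = 1/(1/12) = 12.
Check: U(12, 12) = 1.5.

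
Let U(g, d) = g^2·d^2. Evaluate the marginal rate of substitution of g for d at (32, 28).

MRS = 0.875

MU_g = 2·g·d^2 and MU_d = 2·g^2·d.
MRS = MU_g/MU_d = d/g.
At (32, 28): MRS = 0.875.
That is, one extra unit of g is worth 0.875 units of d at the margin.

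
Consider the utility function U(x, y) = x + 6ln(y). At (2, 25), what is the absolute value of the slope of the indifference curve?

MRS = 25/6

MU_x = 1, MU_y = 6/y.
MRS = 1 ÷ (6/y).
At (2, 25): MRS = 25/6.
So at (2, 25) the consumer would give up 25/6 units of y for one more unit of x.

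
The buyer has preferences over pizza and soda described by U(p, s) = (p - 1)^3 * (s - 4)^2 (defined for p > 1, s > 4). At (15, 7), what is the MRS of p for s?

MU_p = 3·(p−1)^2·(s−4)^2, MU_s = 2·(p−1)^3·(s−4).
MRS = (3/2)·(s−4)/(p−1).
At (15, 7): MRS = 9/28.
So at (15, 7) the consumer would give up 9/28 units of s for one more unit of p.

MRS = 9/28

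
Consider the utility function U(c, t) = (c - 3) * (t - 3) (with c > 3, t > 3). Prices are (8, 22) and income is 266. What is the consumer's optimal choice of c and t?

c* = 14, t* = 7

MU_c = (t−3), MU_t = (c−3).
MRS = (t−3)/(c−3).
Tangency: set MRS = p_c/p_t = 8/22 = 4/11.
So (t − 3)/(c − 3) = 4/11, i.e. (t − 3) = (4/11)·(c − 3).
Rewrite the budget in excess-of-subsistence terms: 8·(c − 3) + 22·(t − 3) = 266 − 8·3 − 22·3 = 176.
Substituting, 16·(c − 3) = 176, so c − 3 = 11 and c* = 14.
Then t − 3 = (4/11)·11 = 4, so t* = 7.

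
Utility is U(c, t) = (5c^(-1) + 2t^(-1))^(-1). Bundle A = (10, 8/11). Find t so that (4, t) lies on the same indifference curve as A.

t = 1

U depends on (c, t) only through S = 5c^(-1) + 2t^(-1), so equal utility means equal S. At (10, 8/11): S = 3.25.
With c = 4: 5·4^(-1) = 1.25, so 2t^(-1) = 3.25 − 1.25 = 2, i.e. t^(-1) = 1.
Hence t = 1/1 = 1.
Check: U(4, 1) = 0.3077.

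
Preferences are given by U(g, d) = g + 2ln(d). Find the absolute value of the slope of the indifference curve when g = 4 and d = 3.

MU_g = 1, MU_d = 2/d.
MRS = 1 ÷ (2/d).
At (4, 3): MRS = 1.5.
The indifference curve has slope −1.5 at this bundle.

MRS = 1.5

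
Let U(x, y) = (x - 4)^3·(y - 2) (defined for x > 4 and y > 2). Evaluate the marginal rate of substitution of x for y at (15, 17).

MRS = 45/11

MU_x = 3·(x−4)^2·(y−2), MU_y = (x−4)^3.
MRS = (3/1)·(y−2)/(x−4).
At (15, 17): MRS = 45/11.
The indifference curve has slope −45/11 at this bundle.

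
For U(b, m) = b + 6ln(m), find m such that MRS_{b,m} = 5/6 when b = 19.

m = 5

MU_b = 1, MU_m = 6/m.
MRS = 1 ÷ (6/m).
MRS depends only on m: (1/6)·m = 5/6 ⇒ m = (5/6)/(1/6) = 5.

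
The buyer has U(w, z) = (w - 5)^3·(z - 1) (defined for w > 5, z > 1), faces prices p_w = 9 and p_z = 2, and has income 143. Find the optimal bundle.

w* = 13, z* = 13

MU_w = 3·(w−5)^2·(z−1), MU_z = (w−5)^3.
MRS = (3/1)·(z−1)/(w−5).
Tangency: set MRS = p_w/p_z = 9/2 = 4.5.
So (3/1)·(z − 1)/(w − 5) = 4.5, i.e. (z − 1) = 1.5·(w − 5).
Rewrite the budget in excess-of-subsistence terms: 9·(w − 5) + 2·(z − 1) = 143 − 9·5 − 2·1 = 96.
Substituting, 12·(w − 5) = 96, so w − 5 = 8 and w* = 13.
Then z − 1 = 1.5·8 = 12, so z* = 13.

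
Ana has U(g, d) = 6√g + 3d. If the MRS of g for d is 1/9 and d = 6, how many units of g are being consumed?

MU_g = 6/(2√g), MU_d = 3.
MRS = 6/(2√g) ÷ 3.
MRS depends only on g: 1/√g = 1/9 ⇒ √g = 1/(1/9) = 9 ⇒ g = 81.

g = 81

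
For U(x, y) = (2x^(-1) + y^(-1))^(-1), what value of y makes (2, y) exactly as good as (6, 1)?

U depends on (x, y) only through S = 2x^(-1) + y^(-1), so equal utility means equal S. At (6, 1): S = 4/3.
With x = 2: 2·2^(-1) = 1, so y^(-1) = 4/3 − 1 = 1/3.
Hence y = 1/(1/3) = 3.
Check: U(2, 3) = 0.75.

y = 3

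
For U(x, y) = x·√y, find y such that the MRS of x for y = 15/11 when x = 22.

MU_x = √y and MU_y = 0.5·x·y^(-0.5).
MRS = MU_x/MU_y = (2)·y/x.
Substitute x = 22: MRS = y/11. Setting y/11 = 15/11 gives y = (15/11)·11 = 15.

y = 15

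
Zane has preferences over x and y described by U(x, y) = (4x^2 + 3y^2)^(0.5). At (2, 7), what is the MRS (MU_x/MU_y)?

For CES with ρ = 2, MRS = (4/3)·(y/x)^(-1).
At (2, 7): MRS = 8/21.
So at (2, 7) the consumer would give up 8/21 units of y for one more unit of x.

MRS = 8/21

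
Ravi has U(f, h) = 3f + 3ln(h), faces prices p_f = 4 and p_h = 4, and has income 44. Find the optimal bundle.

f* = 10, h* = 1

MU_f = 3, MU_h = 3/h.
MRS = 3 ÷ (3/h).
Tangency: set MRS = p_f/p_h = 4/4 = 1.
MRS depends only on h: h = 1 ⇒ h* = 1.
From the budget, 4·f = 44 − 4·1 = 40, so f* = 10.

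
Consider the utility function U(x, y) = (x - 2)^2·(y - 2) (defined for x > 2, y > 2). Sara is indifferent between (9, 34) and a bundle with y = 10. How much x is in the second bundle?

x = 16

U(9, 34) = 1568.
Set U(x, 10) = 1568 and solve.
With y = 10: (10 − 2) = 8, so (x − 2)^2 = 1568/8 = 196.
Taking the square root (with x > 2): x − 2 = 14, so x = 16.
Check: U(16, 10) = 1568.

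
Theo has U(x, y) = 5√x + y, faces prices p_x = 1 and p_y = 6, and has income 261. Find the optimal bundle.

x* = 225, y* = 6

MU_x = 5/(2√x), MU_y = 1.
MRS = 5/(2√x) ÷ 1.
Tangency: set MRS = p_x/p_y = 1/6.
MRS depends only on x: 2.5/√x = 1/6 ⇒ √x = 2.5/(1/6) = 15 ⇒ x* = 225.
From the budget, 6·y = 261 − 1·225 = 36, so y* = 6.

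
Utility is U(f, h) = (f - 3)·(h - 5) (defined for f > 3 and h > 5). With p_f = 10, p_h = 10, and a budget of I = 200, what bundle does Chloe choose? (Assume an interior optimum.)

f* = 9, h* = 11

MU_f = (h−5), MU_h = (f−3).
MRS = (h−5)/(f−3).
Tangency: set MRS = p_f/p_h = 10/10 = 1.
So (h − 5)/(f − 3) = 1, i.e. (h − 5) = (f − 3).
Rewrite the budget in excess-of-subsistence terms: 10·(f − 3) + 10·(h − 5) = 200 − 10·3 − 10·5 = 120.
Substituting, 20·(f − 3) = 120, so f − 3 = 6 and f* = 9.
Then h − 5 = 6, so h* = 11.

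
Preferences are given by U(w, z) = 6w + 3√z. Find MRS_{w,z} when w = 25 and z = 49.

MRS = 28

MU_w = 6, MU_z = 3/(2√z).
MRS = 6 ÷ (3/(2√z)).
At (25, 49): MRS = 28.
That is, one extra unit of w is worth 28 units of z at the margin.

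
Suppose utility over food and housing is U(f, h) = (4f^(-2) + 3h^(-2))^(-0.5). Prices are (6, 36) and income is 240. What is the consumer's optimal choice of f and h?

f* = 10, h* = 5

For CES with ρ = -2, MRS = (4/3)·(h/f)^3.
Tangency: set MRS = p_f/p_h = 6/36 = 1/6.
So (h/f)^3 = 0.125; taking the cube root, h/f = 0.5, i.e. h = 0.5·f.
Substitute into the budget 6·f + 36·h = 240: 24·f = 240, so f* = 10 and h* = 0.5·10 = 5.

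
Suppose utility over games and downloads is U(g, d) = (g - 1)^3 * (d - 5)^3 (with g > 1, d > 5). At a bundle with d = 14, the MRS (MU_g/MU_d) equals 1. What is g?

MU_g = 3·(g−1)^2·(d−5)^3, MU_d = 3·(g−1)^3·(d−5)^2.
MRS = (d−5)/(g−1).
Substitute d = 14: MRS = 9/(g − 1). Setting this equal to 1 gives g − 1 = 9/1 = 9, so g = 10.

g = 10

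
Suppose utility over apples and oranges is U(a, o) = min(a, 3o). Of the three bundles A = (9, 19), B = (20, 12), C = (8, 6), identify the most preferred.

Bundle B

Evaluate utility at each bundle:
U(A) = 9.
U(B) = 20.
U(C) = 8.
Highest utility is B, so B ≻ A ≻ C.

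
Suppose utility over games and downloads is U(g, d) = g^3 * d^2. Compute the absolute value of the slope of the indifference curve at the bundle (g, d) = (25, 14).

MRS = 21/25

MU_g = 3·g^2·d^2 and MU_d = 2·g^3·d.
MRS = MU_g/MU_d = (3/2)·d/g.
At (25, 14): MRS = 21/25.
That is, one extra unit of g is worth 21/25 units of d at the margin.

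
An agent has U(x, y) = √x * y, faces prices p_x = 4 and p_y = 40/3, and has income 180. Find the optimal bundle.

MU_x = 0.5·x^(-0.5)·y and MU_y = √x.
MRS = MU_x/MU_y = (0.5)·y/x.
Tangency: set MRS = p_x/p_y = 4/(40/3) = 0.3.
So (0.5)·y/x = 0.3, i.e. y = 0.6·x.
Substitute into the budget 4·x + (40/3)·y = 180: 12·x = 180, so x* = 15.
Then y* = 0.6·15 = 9.

x* = 15, y* = 9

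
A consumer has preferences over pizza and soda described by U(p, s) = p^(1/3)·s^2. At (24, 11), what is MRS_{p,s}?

MU_p = 1/3·p^(-2/3)·s^2 and MU_s = 2·p^(1/3)·s.
MRS = MU_p/MU_s = (1/6)·s/p.
At (24, 11): MRS = 11/144.
That is, one extra unit of p is worth 11/144 units of s at the margin.

MRS = 11/144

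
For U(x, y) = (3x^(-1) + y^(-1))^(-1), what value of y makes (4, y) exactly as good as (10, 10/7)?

y = 4

U depends on (x, y) only through S = 3x^(-1) + y^(-1), so equal utility means equal S. At (10, 10/7): S = 1.
With x = 4: 3·4^(-1) = 0.75, so y^(-1) = 1 − 0.75 = 0.25.
Hence y = 1/0.25 = 4.
Check: U(4, 4) = 1.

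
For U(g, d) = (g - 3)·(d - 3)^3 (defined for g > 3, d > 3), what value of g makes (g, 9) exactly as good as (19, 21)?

U(19, 21) = 93312.
Set U(g, 9) = 93312 and solve.
With d = 9: (9 − 3)^3 = 216, so (g − 3) = 93312/216 = 432.
So g = 3 + 432 = 435.
Check: U(435, 9) = 93312.

g = 435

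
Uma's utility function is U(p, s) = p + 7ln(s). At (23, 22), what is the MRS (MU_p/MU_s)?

MRS = 22/7

MU_p = 1, MU_s = 7/s.
MRS = 1 ÷ (7/s).
At (23, 22): MRS = 22/7.
The indifference curve has slope −22/7 at this bundle.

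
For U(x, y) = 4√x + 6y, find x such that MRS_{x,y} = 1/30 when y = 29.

MU_x = 4/(2√x), MU_y = 6.
MRS = 4/(2√x) ÷ 6.
MRS depends only on x: (1/3)/√x = 1/30 ⇒ √x = (1/3)/(1/30) = 10 ⇒ x = 100.

x = 100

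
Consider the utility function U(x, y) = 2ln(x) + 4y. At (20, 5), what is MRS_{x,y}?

MU_x = 2/x, MU_y = 4.
MRS = 2/x ÷ 4.
At (20, 5): MRS = 1/40.
So at (20, 5) the consumer would give up 1/40 units of y for one more unit of x.

MRS = 1/40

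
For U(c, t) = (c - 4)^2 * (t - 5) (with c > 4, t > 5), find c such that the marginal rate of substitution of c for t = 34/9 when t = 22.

c = 13

MU_c = 2·(c−4)·(t−5), MU_t = (c−4)^2.
MRS = (2/1)·(t−5)/(c−4).
Substitute t = 22: MRS = 34/(c − 4). Setting this equal to 34/9 gives c − 4 = 34/(34/9) = 9, so c = 13.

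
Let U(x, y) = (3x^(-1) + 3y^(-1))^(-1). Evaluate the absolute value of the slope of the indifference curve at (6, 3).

For CES with ρ = -1, MRS = (y/x)^2.
At (6, 3): MRS = 0.25.
So at (6, 3) the consumer would give up 0.25 units of y for one more unit of x.

MRS = 0.25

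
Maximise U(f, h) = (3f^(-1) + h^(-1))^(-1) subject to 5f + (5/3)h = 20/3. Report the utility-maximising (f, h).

For CES with ρ = -1, MRS = (3/1)·(h/f)^2.
Tangency: set MRS = p_f/p_h = 5/(5/3) = 3.
So (h/f)^2 = 1; taking the square root, h/f = 1, i.e. h = f.
Substitute into the budget 5·f + (5/3)·h = 20/3: (20/3)·f = 20/3, so f* = 1 and h* = 1.

f* = 1, h* = 1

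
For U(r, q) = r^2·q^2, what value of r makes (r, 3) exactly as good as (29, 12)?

r = 116

U(29, 12) = 121104.
Set U(r, 3) = 121104 and solve.
With q = 3: 3^2 = 9, so r^2 = 121104/9 = 13456; taking the square root, r = 116.
Check: U(116, 3) = 121104.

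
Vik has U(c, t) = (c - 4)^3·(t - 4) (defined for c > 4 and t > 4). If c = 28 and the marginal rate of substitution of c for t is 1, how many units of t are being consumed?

MU_c = 3·(c−4)^2·(t−4), MU_t = (c−4)^3.
MRS = (3/1)·(t−4)/(c−4).
Substitute c = 28: MRS = (t − 4)/8. Setting this equal to 1 gives t − 4 = 1·8 = 8, so t = 12.

t = 12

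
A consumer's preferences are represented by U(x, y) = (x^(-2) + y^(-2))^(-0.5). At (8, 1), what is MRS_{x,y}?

For CES with ρ = -2, MRS = (y/x)^3.
At (8, 1): MRS = 1/512.
So at (8, 1) the consumer would give up 1/512 units of y for one more unit of x.

MRS = 1/512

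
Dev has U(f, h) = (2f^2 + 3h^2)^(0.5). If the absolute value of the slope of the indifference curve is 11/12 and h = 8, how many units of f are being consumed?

f = 11

For CES with ρ = 2, MRS = (2/3)·(h/f)^(-1).
Setting (2/3)·(8/f)^(-1) = 11/12 gives (8/f)^(-1) = 1.375, so 8/f = 8/11 and f = 11.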